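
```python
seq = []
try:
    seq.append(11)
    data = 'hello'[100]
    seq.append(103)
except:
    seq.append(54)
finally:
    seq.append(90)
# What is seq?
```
[11, 54, 90]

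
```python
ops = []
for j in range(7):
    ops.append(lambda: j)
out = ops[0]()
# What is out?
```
6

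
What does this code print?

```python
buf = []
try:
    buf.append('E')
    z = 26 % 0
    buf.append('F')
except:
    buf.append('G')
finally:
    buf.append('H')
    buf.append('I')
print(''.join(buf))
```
EGHI

Code before exception runs, then except, then all of finally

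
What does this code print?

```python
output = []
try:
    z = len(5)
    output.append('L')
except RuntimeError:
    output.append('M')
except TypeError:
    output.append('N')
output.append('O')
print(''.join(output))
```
NO

TypeError is caught by its specific handler, not RuntimeError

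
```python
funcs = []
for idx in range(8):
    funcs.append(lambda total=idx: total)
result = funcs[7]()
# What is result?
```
7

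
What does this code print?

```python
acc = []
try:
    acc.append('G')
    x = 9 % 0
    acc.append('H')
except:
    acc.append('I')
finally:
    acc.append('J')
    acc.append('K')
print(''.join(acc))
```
GIJK

Code before exception runs, then except, then all of finally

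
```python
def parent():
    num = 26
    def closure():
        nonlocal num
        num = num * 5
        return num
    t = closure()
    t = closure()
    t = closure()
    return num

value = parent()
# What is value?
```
3250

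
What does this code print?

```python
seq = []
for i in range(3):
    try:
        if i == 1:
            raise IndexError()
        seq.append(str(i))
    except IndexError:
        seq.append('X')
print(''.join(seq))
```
0X2

Exception on i=1 caught, loop continues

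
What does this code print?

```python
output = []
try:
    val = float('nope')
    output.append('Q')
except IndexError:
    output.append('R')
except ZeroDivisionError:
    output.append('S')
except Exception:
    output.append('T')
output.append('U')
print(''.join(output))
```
TU

ValueError not specifically caught, falls to Exception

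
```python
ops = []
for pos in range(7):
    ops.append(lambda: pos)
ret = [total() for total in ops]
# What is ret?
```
[6, 6, 6, 6, 6, 6, 6]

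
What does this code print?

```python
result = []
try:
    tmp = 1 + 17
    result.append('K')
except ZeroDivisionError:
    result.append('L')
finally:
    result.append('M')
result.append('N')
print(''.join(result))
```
KMN

finally runs after normal execution too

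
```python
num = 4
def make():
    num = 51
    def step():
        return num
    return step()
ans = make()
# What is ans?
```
51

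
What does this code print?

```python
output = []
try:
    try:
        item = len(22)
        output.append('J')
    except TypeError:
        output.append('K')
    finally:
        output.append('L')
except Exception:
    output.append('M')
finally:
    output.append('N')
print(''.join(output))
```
KLN

Both finally blocks run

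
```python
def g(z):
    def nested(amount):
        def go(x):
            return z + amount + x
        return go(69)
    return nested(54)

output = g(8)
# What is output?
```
131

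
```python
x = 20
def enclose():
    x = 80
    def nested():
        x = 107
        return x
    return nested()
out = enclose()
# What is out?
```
107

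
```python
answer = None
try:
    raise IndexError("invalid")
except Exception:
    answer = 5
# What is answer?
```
5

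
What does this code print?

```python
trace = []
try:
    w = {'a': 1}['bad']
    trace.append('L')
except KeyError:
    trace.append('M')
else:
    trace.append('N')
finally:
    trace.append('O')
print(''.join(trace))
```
MO

Exception: except runs, else skipped, finally runs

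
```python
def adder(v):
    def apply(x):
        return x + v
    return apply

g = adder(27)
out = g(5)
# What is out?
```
32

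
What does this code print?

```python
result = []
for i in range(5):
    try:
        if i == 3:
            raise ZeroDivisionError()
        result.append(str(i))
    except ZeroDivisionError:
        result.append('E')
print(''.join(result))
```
012E4

Exception on i=3 caught, loop continues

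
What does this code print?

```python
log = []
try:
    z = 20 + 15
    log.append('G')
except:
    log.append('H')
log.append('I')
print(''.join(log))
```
GI

No exception, try block completes normally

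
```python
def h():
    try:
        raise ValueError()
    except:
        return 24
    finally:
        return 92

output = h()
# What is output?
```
92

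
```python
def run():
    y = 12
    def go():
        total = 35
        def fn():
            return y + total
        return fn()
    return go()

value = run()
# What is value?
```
47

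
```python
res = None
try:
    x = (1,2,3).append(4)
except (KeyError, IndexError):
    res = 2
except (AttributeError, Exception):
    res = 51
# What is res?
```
51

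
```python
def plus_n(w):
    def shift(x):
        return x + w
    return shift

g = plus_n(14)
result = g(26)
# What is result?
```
40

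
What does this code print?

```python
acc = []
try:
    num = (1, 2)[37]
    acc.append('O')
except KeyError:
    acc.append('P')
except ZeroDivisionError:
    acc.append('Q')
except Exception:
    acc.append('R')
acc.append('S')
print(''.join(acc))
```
RS

IndexError not specifically caught, falls to Exception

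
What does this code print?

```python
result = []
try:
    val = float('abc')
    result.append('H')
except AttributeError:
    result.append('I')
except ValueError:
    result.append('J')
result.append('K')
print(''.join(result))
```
JK

ValueError is caught by its specific handler, not AttributeError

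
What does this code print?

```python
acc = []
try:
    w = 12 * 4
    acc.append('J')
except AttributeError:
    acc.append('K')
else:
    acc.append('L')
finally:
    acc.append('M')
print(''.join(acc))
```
JLM

else runs before finally when no exception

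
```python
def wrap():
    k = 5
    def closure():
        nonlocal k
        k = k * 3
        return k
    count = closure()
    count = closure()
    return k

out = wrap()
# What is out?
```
45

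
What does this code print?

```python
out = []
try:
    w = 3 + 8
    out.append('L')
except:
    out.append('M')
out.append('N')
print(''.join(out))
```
LN

No exception, try block completes normally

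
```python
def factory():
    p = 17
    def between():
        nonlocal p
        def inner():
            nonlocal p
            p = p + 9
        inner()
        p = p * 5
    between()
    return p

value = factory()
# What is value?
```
130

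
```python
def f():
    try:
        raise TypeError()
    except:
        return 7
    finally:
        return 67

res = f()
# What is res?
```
67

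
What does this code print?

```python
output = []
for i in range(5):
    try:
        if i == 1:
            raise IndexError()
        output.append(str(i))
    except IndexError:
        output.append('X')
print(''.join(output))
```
0X234

Exception on i=1 caught, loop continues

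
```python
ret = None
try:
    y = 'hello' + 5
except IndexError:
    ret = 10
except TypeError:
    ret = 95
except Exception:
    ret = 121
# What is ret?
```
95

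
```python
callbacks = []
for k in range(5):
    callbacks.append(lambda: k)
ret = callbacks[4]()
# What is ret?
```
4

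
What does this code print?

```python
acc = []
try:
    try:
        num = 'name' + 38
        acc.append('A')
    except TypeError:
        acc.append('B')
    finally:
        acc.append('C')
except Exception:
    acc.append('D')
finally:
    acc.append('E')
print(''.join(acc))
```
BCE

Both finally blocks run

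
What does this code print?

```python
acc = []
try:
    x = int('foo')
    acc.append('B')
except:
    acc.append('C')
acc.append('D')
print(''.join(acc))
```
CD

Exception raised in try, caught by bare except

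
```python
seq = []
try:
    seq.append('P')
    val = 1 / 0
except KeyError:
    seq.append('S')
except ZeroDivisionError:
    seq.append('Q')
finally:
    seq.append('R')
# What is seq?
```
['P', 'Q', 'R']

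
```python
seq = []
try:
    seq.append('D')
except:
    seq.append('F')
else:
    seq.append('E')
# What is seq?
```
['D', 'E']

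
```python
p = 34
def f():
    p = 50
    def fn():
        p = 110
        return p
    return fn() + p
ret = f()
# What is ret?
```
160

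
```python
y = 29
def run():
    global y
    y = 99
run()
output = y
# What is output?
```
99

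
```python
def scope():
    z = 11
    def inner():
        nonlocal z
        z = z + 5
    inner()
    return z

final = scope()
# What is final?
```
16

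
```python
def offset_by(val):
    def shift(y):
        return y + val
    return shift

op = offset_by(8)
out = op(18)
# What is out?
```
26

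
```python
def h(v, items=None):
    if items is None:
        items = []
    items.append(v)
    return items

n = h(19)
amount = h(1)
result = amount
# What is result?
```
[1]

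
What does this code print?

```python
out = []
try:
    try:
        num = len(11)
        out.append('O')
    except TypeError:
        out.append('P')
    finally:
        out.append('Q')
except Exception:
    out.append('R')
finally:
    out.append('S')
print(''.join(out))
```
PQS

Both finally blocks run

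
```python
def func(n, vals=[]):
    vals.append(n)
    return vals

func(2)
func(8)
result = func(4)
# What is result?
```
[2, 8, 4]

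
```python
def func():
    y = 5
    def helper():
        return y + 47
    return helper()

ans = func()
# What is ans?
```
52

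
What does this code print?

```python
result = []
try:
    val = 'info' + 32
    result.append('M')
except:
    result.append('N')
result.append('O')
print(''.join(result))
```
NO

Exception raised in try, caught by bare except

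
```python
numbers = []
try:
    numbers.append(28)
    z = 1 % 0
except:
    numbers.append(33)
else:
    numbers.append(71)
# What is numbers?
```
[28, 33]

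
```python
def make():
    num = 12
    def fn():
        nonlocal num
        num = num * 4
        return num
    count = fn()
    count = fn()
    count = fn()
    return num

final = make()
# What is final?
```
768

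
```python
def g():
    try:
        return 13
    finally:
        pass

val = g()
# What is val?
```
13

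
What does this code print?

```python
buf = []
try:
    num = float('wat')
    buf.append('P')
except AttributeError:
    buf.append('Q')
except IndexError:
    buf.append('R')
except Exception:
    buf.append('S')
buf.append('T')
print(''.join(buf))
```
ST

ValueError not specifically caught, falls to Exception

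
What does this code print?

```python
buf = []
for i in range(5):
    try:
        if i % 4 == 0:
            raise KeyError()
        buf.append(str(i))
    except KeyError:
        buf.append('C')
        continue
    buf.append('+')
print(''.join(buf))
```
C1+2+3+C

continue in except skips rest of loop body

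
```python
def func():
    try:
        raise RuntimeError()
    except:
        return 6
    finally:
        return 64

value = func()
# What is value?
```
64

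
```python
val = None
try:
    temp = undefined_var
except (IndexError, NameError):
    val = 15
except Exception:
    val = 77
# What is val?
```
15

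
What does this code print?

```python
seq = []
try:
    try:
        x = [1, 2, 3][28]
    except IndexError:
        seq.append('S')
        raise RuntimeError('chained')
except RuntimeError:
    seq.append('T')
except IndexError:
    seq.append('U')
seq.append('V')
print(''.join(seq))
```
STV

RuntimeError raised and caught, original IndexError not re-raised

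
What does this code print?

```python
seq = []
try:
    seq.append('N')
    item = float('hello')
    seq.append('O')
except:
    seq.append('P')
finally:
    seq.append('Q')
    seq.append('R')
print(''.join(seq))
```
NPQR

Code before exception runs, then except, then all of finally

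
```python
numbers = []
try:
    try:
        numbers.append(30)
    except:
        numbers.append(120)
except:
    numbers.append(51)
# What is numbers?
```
[30]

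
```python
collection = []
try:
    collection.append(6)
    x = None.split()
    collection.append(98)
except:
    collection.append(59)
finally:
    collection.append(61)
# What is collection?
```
[6, 59, 61]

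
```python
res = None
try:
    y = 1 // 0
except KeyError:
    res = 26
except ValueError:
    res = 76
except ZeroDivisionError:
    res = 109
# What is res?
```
109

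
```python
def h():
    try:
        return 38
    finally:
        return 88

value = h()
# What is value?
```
88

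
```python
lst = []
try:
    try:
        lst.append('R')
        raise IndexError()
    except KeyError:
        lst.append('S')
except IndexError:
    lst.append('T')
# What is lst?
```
['R', 'T']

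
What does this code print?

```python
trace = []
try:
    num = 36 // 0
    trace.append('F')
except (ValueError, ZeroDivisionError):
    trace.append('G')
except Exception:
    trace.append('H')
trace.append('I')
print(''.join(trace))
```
GI

ZeroDivisionError matches tuple containing it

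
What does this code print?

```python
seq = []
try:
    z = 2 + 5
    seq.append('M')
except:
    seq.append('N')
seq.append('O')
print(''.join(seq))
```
MO

No exception, try block completes normally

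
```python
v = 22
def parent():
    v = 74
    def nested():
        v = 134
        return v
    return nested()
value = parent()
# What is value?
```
134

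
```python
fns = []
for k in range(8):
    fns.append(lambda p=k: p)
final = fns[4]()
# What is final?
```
4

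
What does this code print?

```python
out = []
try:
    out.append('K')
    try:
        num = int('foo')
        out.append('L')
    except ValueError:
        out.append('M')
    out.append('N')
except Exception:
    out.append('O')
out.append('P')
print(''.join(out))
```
KMNP

Inner exception caught by inner handler, outer continues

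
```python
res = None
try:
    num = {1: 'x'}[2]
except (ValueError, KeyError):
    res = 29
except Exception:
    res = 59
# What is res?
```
29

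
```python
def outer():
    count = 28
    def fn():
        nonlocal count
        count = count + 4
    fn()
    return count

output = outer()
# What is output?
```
32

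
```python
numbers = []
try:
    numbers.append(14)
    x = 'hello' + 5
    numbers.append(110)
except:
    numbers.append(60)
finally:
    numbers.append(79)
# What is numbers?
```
[14, 60, 79]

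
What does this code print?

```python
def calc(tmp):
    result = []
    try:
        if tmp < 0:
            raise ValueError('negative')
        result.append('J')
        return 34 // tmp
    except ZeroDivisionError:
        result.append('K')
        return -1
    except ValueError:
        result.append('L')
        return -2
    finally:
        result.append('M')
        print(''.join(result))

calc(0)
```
JKM

tmp=0 causes ZeroDivisionError, caught, finally prints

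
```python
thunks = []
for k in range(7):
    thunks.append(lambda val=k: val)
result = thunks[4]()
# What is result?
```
4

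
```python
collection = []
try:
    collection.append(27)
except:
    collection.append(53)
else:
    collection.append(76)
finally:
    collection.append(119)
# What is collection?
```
[27, 76, 119]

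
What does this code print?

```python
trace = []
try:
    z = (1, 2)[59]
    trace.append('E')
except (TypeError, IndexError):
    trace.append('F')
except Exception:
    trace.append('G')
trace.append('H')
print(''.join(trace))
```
FH

IndexError matches tuple containing it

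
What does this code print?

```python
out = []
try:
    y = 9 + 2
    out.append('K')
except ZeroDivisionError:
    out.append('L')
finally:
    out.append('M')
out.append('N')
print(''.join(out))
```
KMN

finally runs after normal execution too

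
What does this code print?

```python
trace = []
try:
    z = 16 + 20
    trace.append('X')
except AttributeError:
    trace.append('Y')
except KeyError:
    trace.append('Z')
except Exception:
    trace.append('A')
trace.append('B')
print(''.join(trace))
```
XB

No exception, try block completes normally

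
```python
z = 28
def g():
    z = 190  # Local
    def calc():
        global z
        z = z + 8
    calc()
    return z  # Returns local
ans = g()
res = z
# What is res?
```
36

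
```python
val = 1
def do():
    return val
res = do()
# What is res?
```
1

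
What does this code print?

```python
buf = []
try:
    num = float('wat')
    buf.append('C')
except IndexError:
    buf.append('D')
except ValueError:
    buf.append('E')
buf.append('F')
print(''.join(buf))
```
EF

ValueError is caught by its specific handler, not IndexError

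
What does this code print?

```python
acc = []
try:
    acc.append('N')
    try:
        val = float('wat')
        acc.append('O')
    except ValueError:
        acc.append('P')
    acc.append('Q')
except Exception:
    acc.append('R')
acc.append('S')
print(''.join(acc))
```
NPQS

Inner exception caught by inner handler, outer continues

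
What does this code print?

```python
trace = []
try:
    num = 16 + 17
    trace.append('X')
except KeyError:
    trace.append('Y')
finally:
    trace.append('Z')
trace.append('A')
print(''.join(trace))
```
XZA

finally runs after normal execution too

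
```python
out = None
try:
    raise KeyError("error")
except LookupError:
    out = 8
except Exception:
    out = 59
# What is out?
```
8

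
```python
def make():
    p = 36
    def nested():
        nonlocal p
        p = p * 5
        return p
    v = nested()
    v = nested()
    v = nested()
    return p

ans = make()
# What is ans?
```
4500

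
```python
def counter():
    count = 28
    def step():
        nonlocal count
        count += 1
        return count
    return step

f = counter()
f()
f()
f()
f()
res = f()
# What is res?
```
33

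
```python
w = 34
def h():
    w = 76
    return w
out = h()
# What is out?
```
76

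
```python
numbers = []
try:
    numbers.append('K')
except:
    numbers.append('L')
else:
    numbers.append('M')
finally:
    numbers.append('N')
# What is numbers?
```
['K', 'M', 'N']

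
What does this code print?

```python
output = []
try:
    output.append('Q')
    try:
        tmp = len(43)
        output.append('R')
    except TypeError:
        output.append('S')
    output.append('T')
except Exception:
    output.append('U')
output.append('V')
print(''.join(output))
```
QSTV

Inner exception caught by inner handler, outer continues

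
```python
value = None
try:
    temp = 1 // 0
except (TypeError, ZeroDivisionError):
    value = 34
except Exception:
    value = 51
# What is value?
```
34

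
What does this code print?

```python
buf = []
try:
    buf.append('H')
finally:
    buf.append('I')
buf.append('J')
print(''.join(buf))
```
HIJ

try/finally without except, no exception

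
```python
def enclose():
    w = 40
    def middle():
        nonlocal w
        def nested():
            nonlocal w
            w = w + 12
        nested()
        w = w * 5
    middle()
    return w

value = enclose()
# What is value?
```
260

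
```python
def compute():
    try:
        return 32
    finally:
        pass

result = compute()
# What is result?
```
32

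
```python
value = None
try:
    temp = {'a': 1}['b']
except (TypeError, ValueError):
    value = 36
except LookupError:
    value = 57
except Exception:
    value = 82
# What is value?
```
57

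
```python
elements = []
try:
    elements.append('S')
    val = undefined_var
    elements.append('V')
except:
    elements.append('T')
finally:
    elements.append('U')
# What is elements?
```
['S', 'T', 'U']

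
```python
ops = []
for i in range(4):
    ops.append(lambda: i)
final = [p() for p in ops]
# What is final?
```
[3, 3, 3, 3]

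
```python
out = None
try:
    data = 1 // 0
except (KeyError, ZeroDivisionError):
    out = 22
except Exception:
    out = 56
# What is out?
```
22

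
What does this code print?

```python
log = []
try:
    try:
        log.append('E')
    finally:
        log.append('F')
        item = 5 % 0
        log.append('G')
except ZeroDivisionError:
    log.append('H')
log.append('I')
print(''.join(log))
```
EFHI

Exception in inner finally caught by outer except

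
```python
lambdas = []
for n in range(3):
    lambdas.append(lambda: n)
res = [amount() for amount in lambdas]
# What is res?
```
[2, 2, 2]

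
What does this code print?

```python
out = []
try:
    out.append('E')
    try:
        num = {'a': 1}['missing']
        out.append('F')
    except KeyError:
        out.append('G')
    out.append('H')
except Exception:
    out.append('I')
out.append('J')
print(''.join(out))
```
EGHJ

Inner exception caught by inner handler, outer continues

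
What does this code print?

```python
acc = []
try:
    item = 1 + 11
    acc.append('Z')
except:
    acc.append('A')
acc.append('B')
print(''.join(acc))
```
ZB

No exception, try block completes normally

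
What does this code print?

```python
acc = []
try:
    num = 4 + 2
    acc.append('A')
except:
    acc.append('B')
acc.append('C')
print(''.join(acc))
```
AC

No exception, try block completes normally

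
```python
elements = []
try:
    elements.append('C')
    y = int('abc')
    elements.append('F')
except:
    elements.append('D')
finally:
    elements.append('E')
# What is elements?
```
['C', 'D', 'E']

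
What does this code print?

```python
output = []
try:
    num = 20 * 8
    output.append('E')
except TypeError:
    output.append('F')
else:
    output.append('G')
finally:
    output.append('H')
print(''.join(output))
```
EGH

else runs before finally when no exception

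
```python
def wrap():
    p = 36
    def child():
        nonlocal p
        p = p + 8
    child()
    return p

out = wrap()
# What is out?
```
44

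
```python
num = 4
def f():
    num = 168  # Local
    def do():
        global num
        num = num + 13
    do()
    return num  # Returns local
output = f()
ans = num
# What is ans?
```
17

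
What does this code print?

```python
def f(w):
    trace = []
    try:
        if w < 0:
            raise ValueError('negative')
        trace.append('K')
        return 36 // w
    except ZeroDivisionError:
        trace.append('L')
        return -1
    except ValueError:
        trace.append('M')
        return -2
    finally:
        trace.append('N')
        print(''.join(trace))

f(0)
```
KLN

w=0 causes ZeroDivisionError, caught, finally prints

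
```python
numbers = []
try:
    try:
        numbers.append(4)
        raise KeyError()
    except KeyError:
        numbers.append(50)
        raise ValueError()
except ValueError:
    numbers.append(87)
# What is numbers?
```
[4, 50, 87]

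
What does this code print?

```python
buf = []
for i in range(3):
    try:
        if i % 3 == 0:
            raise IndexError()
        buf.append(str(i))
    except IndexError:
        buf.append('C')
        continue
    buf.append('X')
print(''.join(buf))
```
C1X2X

continue in except skips rest of loop body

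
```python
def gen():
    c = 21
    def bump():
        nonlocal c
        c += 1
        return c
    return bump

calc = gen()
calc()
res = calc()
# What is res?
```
23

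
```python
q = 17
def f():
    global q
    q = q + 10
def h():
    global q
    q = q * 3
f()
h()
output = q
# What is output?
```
81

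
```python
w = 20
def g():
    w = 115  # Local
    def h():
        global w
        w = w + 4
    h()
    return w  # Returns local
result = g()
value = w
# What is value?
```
24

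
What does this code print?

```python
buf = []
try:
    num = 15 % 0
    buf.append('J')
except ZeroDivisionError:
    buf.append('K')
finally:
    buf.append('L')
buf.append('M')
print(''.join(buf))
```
KLM

finally always runs, even after exception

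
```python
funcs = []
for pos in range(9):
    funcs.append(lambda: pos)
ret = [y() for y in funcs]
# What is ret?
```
[8, 8, 8, 8, 8, 8, 8, 8, 8]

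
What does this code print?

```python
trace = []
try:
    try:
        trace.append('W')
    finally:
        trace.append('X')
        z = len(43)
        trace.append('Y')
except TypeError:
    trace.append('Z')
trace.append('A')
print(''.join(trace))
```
WXZA

Exception in inner finally caught by outer except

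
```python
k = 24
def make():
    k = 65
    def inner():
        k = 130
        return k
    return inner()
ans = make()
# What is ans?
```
130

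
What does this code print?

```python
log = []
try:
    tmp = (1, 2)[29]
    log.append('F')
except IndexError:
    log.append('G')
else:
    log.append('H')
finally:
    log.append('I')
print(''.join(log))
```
GI

Exception: except runs, else skipped, finally runs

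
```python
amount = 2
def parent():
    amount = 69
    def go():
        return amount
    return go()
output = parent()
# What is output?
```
69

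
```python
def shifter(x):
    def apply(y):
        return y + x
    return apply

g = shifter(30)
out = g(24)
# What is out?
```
54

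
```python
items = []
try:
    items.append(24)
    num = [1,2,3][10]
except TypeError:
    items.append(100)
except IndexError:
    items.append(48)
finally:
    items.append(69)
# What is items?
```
[24, 48, 69]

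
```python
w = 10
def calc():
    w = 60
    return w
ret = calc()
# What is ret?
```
60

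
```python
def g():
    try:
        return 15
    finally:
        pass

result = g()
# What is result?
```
15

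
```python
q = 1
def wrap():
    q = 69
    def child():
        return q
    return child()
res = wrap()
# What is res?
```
69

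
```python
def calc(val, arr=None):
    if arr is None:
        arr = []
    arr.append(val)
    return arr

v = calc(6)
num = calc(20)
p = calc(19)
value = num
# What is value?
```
[20]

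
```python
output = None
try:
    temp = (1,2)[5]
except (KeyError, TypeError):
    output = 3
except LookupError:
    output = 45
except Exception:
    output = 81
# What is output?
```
45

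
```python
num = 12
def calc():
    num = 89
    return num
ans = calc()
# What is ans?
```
89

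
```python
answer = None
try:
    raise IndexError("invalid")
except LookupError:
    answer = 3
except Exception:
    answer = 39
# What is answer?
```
3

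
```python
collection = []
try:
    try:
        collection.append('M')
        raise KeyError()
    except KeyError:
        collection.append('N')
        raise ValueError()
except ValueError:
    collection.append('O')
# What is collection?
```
['M', 'N', 'O']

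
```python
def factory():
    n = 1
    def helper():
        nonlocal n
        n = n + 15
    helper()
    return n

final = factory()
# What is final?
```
16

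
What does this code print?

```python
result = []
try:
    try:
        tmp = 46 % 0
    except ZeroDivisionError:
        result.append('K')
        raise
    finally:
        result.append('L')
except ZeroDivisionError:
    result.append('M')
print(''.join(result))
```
KLM

finally runs before re-raised exception propagates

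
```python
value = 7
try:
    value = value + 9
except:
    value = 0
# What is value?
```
16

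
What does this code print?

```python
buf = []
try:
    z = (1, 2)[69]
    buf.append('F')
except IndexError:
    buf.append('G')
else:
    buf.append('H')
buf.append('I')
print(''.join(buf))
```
GI

else block skipped when exception is caught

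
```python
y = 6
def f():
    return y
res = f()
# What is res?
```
6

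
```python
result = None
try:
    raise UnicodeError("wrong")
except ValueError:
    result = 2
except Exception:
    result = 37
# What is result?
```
2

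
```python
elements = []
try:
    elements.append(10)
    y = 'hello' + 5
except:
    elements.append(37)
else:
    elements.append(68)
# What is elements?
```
[10, 37]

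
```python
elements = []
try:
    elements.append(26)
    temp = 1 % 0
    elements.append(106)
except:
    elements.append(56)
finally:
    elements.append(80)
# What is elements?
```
[26, 56, 80]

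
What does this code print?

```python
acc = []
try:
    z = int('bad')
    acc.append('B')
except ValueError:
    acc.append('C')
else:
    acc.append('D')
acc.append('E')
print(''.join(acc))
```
CE

else block skipped when exception is caught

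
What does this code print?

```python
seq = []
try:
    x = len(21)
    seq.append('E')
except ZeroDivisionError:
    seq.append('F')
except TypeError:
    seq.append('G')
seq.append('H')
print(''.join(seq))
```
GH

TypeError is caught by its specific handler, not ZeroDivisionError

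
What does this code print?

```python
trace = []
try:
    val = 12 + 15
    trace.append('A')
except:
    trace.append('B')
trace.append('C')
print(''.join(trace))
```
AC

No exception, try block completes normally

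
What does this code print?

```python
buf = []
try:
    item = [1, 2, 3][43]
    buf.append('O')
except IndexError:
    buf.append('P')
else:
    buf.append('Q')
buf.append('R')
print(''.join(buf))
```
PR

else block skipped when exception is caught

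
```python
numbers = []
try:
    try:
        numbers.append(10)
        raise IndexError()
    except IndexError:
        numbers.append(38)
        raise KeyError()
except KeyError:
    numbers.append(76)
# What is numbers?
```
[10, 38, 76]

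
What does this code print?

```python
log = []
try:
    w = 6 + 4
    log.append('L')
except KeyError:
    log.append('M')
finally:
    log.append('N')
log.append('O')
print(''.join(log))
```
LNO

finally runs after normal execution too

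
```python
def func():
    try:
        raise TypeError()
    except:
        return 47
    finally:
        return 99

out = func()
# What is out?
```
99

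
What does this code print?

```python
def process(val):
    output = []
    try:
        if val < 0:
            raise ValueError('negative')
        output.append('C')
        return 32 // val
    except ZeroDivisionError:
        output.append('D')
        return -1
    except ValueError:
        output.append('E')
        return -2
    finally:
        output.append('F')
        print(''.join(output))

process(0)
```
CDF

val=0 causes ZeroDivisionError, caught, finally prints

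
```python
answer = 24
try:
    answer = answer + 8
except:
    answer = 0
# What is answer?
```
32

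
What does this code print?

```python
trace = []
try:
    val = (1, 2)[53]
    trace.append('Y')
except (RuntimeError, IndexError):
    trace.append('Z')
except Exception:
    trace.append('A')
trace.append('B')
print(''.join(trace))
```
ZB

IndexError matches tuple containing it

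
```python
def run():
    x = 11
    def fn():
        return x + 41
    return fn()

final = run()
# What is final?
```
52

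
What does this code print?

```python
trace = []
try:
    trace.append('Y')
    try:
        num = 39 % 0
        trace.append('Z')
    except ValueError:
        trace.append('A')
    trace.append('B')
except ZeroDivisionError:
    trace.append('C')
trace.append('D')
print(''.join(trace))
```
YCD

Inner handler doesn't match, propagates to outer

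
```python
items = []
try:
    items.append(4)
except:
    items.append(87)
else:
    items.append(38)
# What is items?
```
[4, 38]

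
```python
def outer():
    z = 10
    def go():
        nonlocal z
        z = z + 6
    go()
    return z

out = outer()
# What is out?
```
16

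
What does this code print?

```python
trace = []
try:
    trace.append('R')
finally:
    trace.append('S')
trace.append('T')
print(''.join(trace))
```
RST

try/finally without except, no exception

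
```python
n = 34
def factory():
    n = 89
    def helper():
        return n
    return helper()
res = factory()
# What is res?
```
89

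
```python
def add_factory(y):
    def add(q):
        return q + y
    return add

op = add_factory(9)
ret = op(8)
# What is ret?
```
17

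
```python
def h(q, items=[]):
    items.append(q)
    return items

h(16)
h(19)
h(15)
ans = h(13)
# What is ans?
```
[16, 19, 15, 13]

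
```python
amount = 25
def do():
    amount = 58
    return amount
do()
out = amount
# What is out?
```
25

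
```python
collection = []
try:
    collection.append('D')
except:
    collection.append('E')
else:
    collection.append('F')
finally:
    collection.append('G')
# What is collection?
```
['D', 'F', 'G']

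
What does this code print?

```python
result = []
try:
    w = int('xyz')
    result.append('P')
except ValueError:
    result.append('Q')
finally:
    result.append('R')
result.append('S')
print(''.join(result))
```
QRS

finally always runs, even after exception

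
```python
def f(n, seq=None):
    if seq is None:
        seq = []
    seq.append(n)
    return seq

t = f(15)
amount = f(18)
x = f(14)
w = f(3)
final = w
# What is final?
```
[3]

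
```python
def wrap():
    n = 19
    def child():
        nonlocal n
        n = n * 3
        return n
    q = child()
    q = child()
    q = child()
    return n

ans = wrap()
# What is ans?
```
513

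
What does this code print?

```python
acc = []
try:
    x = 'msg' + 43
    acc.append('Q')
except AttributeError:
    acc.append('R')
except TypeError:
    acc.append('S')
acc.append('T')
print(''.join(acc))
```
ST

TypeError is caught by its specific handler, not AttributeError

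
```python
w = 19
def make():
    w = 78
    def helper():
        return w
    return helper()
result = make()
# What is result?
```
78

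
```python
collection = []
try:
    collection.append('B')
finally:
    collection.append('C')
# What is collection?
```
['B', 'C']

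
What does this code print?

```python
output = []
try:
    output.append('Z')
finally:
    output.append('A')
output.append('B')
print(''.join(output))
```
ZAB

try/finally without except, no exception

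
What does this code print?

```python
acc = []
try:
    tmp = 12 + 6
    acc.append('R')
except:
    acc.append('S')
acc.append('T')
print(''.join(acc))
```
RT

No exception, try block completes normally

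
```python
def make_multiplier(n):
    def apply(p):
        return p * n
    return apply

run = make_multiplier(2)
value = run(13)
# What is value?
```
26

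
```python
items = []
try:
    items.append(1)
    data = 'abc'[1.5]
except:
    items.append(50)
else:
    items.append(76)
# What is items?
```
[1, 50]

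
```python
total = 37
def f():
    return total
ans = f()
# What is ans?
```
37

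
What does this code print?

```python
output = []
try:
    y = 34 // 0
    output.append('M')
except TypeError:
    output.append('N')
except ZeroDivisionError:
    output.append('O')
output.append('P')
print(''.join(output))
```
OP

ZeroDivisionError is caught by its specific handler, not TypeError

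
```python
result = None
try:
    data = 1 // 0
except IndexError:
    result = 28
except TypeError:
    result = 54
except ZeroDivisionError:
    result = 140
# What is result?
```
140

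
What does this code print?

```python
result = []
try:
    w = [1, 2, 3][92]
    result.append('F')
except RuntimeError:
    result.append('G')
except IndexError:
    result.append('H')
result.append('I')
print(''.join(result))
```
HI

IndexError is caught by its specific handler, not RuntimeError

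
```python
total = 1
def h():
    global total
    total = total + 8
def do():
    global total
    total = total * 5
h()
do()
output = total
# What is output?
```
45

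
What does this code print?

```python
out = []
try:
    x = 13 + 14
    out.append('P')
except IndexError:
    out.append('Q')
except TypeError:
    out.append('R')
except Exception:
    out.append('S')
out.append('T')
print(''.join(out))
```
PT

No exception, try block completes normally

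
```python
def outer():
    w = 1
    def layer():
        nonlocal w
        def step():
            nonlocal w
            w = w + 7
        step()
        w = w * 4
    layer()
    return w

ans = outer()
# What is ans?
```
32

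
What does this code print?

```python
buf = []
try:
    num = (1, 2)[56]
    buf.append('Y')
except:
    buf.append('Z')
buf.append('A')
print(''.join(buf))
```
ZA

Exception raised in try, caught by bare except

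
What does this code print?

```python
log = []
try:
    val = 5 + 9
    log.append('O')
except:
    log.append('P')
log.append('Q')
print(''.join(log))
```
OQ

No exception, try block completes normally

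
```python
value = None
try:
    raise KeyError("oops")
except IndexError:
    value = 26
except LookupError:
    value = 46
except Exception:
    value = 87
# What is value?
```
46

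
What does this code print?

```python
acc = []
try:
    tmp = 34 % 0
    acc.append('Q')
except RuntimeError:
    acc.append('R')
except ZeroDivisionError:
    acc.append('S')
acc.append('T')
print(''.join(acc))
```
ST

ZeroDivisionError is caught by its specific handler, not RuntimeError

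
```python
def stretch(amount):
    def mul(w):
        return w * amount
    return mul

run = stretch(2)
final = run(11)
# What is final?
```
22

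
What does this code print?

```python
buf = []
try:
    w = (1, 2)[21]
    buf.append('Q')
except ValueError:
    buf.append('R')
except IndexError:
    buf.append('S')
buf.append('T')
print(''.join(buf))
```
ST

IndexError is caught by its specific handler, not ValueError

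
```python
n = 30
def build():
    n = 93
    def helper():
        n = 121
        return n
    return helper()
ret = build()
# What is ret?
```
121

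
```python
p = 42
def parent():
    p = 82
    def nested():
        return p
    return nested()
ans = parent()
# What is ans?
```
82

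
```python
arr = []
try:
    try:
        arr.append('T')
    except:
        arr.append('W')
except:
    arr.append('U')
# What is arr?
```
['T']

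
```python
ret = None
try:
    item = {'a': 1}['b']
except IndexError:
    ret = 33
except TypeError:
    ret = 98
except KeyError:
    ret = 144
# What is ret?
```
144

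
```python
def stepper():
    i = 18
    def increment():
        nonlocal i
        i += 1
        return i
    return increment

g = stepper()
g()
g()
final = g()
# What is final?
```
21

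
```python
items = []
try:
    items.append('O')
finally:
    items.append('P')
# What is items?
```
['O', 'P']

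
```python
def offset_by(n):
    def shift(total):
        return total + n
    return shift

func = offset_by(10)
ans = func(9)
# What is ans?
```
19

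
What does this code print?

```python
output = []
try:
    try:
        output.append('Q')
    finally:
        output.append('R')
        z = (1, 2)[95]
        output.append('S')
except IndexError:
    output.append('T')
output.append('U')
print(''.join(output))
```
QRTU

Exception in inner finally caught by outer except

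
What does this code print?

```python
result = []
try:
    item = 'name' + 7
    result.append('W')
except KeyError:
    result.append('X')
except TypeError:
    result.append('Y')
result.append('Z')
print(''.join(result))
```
YZ

TypeError is caught by its specific handler, not KeyError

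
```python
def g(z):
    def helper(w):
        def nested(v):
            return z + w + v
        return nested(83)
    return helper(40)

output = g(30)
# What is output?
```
153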